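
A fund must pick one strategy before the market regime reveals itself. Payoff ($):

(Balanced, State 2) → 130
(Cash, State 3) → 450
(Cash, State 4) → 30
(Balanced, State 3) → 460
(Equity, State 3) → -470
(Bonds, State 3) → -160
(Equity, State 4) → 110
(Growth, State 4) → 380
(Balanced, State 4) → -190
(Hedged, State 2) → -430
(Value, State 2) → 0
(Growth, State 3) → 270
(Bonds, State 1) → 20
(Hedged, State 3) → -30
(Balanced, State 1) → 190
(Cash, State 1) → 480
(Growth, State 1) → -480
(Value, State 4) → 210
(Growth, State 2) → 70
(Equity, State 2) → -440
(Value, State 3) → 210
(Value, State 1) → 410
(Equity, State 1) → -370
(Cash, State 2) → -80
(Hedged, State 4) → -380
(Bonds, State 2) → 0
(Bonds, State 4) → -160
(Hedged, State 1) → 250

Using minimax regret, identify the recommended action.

Column bests: State 1=480, State 2=130, State 3=460, State 4=380.
Balanced regrets: 290, 0, 0, 570 → max 570
Growth regrets: 960, 60, 190, 0 → max 960
Bonds regrets: 460, 130, 620, 540 → max 620
Hedged regrets: 230, 560, 490, 760 → max 760
Cash regrets: 0, 210, 10, 350 → max 350
Equity regrets: 850, 570, 930, 270 → max 930
Value regrets: 70, 130, 250, 170 → max 250
Smallest max regret = 250 → Value.

Value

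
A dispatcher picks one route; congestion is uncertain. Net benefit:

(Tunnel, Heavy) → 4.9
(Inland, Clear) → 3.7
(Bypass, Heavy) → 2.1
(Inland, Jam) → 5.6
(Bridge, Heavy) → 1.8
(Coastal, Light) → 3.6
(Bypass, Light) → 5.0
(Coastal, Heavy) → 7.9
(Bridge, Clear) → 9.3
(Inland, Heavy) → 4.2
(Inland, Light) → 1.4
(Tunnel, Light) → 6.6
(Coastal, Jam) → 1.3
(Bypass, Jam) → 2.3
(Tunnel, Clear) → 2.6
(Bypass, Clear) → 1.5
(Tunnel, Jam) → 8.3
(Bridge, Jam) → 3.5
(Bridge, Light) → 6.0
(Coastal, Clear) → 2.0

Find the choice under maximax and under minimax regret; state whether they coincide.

Row maxima: Bypass=5.0, Bridge=9.3, Coastal=7.9, Inland=5.6, Tunnel=8.3
Best best-case = 9.3 → Bridge.
Column bests: Clear=9.3, Light=6.6, Heavy=7.9, Jam=8.3.
Bypass regrets: 7.8, 1.6, 5.8, 6.0 → max 7.8
Bridge regrets: 0.0, 0.6, 6.1, 4.8 → max 6.1
Coastal regrets: 7.3, 3.0, 0.0, 7.0 → max 7.3
Inland regrets: 5.6, 5.2, 3.7, 2.7 → max 5.6
Tunnel regrets: 6.7, 0.0, 3.0, 0.0 → max 6.7
Smallest max regret = 5.6 → Inland.

maximax → Bridge; minimax regret → Inland (disagree)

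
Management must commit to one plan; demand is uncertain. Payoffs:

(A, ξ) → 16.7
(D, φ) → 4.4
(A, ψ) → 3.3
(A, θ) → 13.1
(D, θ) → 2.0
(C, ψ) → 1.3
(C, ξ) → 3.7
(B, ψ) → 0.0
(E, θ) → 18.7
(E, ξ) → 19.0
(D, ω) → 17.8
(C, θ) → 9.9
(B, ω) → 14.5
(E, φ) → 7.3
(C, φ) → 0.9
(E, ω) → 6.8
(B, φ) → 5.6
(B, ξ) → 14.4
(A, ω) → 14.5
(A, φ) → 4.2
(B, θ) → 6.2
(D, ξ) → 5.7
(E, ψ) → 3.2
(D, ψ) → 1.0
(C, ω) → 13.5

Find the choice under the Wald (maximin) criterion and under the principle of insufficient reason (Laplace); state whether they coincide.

Row minima: A=3.3, B=0.0, C=0.9, D=1.0, E=3.2
Best worst-case = 3.3 → A.
Row averages: A=10.36, B=8.14, C=5.86, D=6.18, E=11
Highest average = 11 → E.

maximin → A; laplace → E (disagree)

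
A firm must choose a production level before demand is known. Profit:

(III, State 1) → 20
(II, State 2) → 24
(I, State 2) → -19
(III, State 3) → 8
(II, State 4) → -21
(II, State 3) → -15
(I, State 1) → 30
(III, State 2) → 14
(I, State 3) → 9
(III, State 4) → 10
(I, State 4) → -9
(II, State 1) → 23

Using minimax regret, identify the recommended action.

III

Column bests: State 1=30, State 2=24, State 3=9, State 4=10.
I regrets: 0, 43, 0, 19 → max 43
II regrets: 7, 0, 24, 31 → max 31
III regrets: 10, 10, 1, 0 → max 10
Smallest max regret = 10 → III.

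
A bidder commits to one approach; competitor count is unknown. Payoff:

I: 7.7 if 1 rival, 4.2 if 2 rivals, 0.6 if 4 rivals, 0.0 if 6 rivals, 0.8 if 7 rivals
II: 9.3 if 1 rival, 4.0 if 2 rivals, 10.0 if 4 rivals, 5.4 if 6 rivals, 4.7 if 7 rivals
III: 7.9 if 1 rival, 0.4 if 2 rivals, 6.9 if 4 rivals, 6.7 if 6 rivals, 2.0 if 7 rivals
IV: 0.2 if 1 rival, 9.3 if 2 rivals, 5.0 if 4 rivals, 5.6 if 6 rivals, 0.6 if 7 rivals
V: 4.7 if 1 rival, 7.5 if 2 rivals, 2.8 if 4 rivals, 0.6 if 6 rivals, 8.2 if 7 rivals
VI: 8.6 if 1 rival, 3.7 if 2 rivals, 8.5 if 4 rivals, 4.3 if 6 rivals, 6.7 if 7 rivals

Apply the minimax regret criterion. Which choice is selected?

II

Column bests: 1 rival=9.3, 2 rivals=9.3, 4 rivals=10.0, 6 rivals=6.7, 7 rivals=8.2.
I regrets: 1.6, 5.1, 9.4, 6.7, 7.4 → max 9.4
II regrets: 0.0, 5.3, 0.0, 1.3, 3.5 → max 5.3
III regrets: 1.4, 8.9, 3.1, 0.0, 6.2 → max 8.9
IV regrets: 9.1, 0.0, 5.0, 1.1, 7.6 → max 9.1
V regrets: 4.6, 1.8, 7.2, 6.1, 0.0 → max 7.2
VI regrets: 0.7, 5.6, 1.5, 2.4, 1.5 → max 5.6
Smallest max regret = 5.3 → II.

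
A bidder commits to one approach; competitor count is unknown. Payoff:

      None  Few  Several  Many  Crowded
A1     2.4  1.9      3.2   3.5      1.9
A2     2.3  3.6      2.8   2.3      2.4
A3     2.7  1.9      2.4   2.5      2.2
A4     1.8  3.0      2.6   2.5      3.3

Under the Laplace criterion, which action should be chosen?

A2

Row averages: A1=2.58, A2=2.68, A3=2.34, A4=2.64
Highest average = 2.68 → A2.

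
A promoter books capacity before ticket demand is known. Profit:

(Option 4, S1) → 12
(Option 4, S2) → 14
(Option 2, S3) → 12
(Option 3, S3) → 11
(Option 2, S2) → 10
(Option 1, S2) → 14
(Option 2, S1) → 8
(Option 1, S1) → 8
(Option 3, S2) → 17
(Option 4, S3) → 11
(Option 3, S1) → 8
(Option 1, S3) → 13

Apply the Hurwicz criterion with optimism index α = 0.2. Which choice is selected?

Option 1: 0.2·14 + 0.8·8 = 9.2
Option 2: 0.2·12 + 0.8·8 = 8.8
Option 3: 0.2·17 + 0.8·8 = 9.8
Option 4: 0.2·14 + 0.8·11 = 11.6
Highest Hurwicz score = 11.6 → Option 4.

Option 4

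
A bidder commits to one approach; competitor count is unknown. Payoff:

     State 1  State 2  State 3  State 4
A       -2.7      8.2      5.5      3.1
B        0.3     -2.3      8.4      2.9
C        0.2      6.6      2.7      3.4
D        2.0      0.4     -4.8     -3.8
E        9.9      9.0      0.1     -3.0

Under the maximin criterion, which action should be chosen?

C

Row minima: A=-2.7, B=-2.3, C=0.2, D=-4.8, E=-3.0
Best worst-case = 0.2 → C.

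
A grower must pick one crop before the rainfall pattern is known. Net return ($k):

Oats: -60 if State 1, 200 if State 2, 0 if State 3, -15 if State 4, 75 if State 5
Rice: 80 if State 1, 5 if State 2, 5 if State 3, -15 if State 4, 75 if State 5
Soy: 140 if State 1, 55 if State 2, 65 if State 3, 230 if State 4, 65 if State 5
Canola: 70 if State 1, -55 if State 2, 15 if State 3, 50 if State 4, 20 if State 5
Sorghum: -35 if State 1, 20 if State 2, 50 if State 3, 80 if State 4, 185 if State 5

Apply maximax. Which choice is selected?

Row maxima: Oats=200, Rice=80, Soy=230, Canola=70, Sorghum=185
Best best-case = 230 → Soy.

Soy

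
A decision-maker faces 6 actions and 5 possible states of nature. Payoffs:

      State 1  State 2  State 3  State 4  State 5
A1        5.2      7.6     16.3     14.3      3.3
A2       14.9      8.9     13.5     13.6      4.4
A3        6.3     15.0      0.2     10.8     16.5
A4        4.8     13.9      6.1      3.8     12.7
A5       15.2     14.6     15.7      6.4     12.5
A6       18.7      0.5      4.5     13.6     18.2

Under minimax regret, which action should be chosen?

Column bests: State 1=18.7, State 2=15.0, State 3=16.3, State 4=14.3, State 5=18.2.
A1 regrets: 13.5, 7.4, 0.0, 0.0, 14.9 → max 14.9
A2 regrets: 3.8, 6.1, 2.8, 0.7, 13.8 → max 13.8
A3 regrets: 12.4, 0.0, 16.1, 3.5, 1.7 → max 16.1
A4 regrets: 13.9, 1.1, 10.2, 10.5, 5.5 → max 13.9
A5 regrets: 3.5, 0.4, 0.6, 7.9, 5.7 → max 7.9
A6 regrets: 0.0, 14.5, 11.8, 0.7, 0.0 → max 14.5
Smallest max regret = 7.9 → A5.

A5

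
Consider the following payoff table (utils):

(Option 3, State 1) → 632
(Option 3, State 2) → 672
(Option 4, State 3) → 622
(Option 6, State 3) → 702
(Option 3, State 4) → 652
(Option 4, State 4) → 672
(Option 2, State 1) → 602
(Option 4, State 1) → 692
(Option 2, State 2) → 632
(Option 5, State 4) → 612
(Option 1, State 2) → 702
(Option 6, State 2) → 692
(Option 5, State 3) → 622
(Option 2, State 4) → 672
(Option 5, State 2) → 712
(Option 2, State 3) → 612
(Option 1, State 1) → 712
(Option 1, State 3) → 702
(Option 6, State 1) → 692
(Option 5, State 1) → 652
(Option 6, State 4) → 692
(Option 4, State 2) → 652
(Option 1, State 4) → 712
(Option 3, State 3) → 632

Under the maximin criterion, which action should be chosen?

Row minima: Option 1=702, Option 2=602, Option 3=632, Option 4=622, Option 5=612, Option 6=692
Best worst-case = 702 → Option 1.

Option 1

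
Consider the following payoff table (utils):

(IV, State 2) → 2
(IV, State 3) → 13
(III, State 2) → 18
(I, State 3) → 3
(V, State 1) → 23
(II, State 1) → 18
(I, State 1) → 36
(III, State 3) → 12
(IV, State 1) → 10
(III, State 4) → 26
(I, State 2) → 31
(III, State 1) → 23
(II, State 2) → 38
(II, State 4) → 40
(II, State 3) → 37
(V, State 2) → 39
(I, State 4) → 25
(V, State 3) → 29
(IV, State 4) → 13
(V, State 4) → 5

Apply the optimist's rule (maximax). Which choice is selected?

Row maxima: I=36, II=40, III=26, IV=13, V=39
Best best-case = 40 → II.

II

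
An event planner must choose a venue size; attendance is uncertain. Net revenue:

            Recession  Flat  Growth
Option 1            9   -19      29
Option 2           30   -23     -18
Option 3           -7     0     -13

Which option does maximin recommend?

Option 3

Row minima: Option 1=-19, Option 2=-23, Option 3=-13
Best worst-case = -13 → Option 3.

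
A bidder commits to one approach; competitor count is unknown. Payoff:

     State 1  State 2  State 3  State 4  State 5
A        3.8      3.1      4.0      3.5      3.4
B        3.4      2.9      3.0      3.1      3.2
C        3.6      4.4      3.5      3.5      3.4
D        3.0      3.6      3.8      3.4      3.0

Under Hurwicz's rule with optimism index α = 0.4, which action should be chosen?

A: 0.4·4.0 + 0.6·3.1 = 3.46
B: 0.4·3.4 + 0.6·2.9 = 3.1
C: 0.4·4.4 + 0.6·3.4 = 3.8
D: 0.4·3.8 + 0.6·3.0 = 3.32
Highest Hurwicz score = 3.8 → C.

C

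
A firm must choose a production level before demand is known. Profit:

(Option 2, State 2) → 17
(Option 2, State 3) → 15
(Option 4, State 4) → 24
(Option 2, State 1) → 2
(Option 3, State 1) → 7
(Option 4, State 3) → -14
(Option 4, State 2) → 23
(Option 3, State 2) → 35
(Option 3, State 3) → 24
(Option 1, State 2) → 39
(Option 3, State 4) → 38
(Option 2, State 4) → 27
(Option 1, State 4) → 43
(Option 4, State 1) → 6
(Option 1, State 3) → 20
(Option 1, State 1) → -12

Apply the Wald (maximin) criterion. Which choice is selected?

Row minima: Option 1=-12, Option 2=2, Option 3=7, Option 4=-14
Best worst-case = 7 → Option 3.

Option 3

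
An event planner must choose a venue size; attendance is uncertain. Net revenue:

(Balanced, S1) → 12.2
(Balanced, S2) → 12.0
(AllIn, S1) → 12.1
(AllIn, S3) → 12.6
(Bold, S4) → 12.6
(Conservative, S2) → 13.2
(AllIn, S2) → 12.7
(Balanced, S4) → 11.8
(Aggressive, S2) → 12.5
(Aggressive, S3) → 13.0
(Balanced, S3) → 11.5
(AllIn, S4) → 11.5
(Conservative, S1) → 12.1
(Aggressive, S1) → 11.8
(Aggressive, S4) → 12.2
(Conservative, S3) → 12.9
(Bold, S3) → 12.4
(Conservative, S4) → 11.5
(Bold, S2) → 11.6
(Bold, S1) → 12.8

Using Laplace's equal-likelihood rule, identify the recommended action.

Conservative

Row averages: Conservative=12.425, Balanced=11.875, Aggressive=12.375, Bold=12.35, AllIn=12.225
Highest average = 12.425 → Conservative.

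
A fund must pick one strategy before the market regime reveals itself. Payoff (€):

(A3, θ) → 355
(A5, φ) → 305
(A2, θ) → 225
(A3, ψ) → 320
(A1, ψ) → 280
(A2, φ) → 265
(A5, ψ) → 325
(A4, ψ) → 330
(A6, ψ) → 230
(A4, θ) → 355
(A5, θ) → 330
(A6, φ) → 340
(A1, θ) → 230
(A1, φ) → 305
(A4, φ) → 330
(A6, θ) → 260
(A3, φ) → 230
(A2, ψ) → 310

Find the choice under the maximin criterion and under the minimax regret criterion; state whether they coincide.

maximin → A4; minimax regret → A4 (agree)

Row minima: A1=230, A2=225, A3=230, A4=330, A5=305, A6=230
Best worst-case = 330 → A4.
Column bests: θ=355, φ=340, ψ=330.
A1 regrets: 125, 35, 50 → max 125
A2 regrets: 130, 75, 20 → max 130
A3 regrets: 0, 110, 10 → max 110
A4 regrets: 0, 10, 0 → max 10
A5 regrets: 25, 35, 5 → max 35
A6 regrets: 95, 0, 100 → max 100
Smallest max regret = 10 → A4.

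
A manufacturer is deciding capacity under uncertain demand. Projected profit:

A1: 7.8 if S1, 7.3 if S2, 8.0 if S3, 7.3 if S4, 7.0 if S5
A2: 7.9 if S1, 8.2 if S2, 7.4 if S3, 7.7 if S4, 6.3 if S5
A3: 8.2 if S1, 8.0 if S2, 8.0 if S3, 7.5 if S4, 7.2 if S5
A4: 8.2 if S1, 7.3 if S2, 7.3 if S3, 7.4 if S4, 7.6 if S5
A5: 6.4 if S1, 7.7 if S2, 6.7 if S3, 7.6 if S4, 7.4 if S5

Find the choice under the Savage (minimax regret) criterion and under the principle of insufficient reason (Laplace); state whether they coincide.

Column bests: S1=8.2, S2=8.2, S3=8.0, S4=7.7, S5=7.6.
A1 regrets: 0.4, 0.9, 0.0, 0.4, 0.6 → max 0.9
A2 regrets: 0.3, 0.0, 0.6, 0.0, 1.3 → max 1.3
A3 regrets: 0.0, 0.2, 0.0, 0.2, 0.4 → max 0.4
A4 regrets: 0.0, 0.9, 0.7, 0.3, 0.0 → max 0.9
A5 regrets: 1.8, 0.5, 1.3, 0.1, 0.2 → max 1.8
Smallest max regret = 0.4 → A3.
Row averages: A1=7.48, A2=7.5, A3=7.78, A4=7.56, A5=7.16
Highest average = 7.78 → A3.

minimax regret → A3; laplace → A3 (agree)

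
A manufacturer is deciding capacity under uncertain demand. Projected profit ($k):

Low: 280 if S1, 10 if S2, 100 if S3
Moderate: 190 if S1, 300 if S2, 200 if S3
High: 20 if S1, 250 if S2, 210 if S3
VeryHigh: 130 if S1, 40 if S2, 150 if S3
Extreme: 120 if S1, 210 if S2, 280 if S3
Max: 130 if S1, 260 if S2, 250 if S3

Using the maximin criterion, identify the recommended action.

Moderate

Row minima: Low=10, Moderate=190, High=20, VeryHigh=40, Extreme=120, Max=130
Best worst-case = 190 → Moderate.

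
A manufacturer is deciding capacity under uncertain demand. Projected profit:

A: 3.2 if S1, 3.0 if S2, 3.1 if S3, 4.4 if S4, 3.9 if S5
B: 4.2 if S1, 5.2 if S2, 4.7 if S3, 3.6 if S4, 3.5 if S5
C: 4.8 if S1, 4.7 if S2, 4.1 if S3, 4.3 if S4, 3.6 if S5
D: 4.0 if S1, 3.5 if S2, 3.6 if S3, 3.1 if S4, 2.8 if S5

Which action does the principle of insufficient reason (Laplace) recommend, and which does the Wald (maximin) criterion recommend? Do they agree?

laplace → C; maximin → C (agree)

Row averages: A=3.52, B=4.24, C=4.3, D=3.4
Highest average = 4.3 → C.
Row minima: A=3.0, B=3.5, C=3.6, D=2.8
Best worst-case = 3.6 → C.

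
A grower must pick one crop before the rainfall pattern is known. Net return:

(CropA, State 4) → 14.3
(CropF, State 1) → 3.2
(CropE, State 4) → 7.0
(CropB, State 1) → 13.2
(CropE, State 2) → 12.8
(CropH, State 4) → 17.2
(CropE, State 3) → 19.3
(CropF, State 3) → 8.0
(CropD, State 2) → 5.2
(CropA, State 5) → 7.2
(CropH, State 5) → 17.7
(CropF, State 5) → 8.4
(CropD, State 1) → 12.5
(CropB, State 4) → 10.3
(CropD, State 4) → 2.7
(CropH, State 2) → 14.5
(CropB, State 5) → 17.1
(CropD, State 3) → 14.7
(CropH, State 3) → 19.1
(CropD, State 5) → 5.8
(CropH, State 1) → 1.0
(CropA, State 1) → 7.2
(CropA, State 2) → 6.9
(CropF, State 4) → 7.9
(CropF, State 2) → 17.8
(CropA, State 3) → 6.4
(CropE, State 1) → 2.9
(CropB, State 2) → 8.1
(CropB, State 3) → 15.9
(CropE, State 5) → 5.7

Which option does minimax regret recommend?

Column bests: State 1=13.2, State 2=17.8, State 3=19.3, State 4=17.2, State 5=17.7.
CropD regrets: 0.7, 12.6, 4.6, 14.5, 11.9 → max 14.5
CropB regrets: 0.0, 9.7, 3.4, 6.9, 0.6 → max 9.7
CropE regrets: 10.3, 5.0, 0.0, 10.2, 12.0 → max 12.0
CropA regrets: 6.0, 10.9, 12.9, 2.9, 10.5 → max 12.9
CropF regrets: 10.0, 0.0, 11.3, 9.3, 9.3 → max 11.3
CropH regrets: 12.2, 3.3, 0.2, 0.0, 0.0 → max 12.2
Smallest max regret = 9.7 → CropB.

CropB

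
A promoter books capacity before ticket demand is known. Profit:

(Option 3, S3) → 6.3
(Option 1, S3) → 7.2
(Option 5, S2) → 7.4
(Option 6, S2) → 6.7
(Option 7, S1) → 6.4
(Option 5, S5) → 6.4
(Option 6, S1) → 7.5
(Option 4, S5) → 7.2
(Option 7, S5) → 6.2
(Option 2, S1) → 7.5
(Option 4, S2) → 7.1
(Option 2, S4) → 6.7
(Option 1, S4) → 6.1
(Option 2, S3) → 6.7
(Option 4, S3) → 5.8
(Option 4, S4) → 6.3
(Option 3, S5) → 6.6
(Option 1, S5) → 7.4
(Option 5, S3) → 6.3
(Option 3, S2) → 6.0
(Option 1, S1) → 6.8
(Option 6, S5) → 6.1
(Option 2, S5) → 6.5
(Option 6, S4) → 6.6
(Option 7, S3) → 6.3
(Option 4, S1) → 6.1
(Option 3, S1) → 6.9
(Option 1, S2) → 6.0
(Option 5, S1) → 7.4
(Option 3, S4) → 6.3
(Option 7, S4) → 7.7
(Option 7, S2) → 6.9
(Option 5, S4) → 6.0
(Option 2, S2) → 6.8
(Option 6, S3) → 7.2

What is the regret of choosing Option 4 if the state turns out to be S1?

1.4

Best payoff under S1 is 7.5.
Regret = 7.5 − 6.1 = 1.4.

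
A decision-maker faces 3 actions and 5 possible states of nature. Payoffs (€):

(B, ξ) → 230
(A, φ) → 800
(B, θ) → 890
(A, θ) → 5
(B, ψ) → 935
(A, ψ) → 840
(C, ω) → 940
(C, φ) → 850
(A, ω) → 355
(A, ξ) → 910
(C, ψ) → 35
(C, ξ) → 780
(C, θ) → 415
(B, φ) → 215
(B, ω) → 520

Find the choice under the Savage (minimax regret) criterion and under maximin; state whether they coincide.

Column bests: θ=890, φ=850, ψ=935, ω=940, ξ=910.
A regrets: 885, 50, 95, 585, 0 → max 885
B regrets: 0, 635, 0, 420, 680 → max 680
C regrets: 475, 0, 900, 0, 130 → max 900
Smallest max regret = 680 → B.
Row minima: A=5, B=215, C=35
Best worst-case = 215 → B.

minimax regret → B; maximin → B (agree)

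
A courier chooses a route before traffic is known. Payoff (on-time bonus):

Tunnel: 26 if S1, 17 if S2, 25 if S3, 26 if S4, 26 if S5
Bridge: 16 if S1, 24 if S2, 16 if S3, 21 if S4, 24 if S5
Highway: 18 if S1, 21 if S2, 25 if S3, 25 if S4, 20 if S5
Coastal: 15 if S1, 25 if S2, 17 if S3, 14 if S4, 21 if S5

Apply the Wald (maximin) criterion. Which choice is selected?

Row minima: Tunnel=17, Bridge=16, Highway=18, Coastal=14
Best worst-case = 18 → Highway.

Highway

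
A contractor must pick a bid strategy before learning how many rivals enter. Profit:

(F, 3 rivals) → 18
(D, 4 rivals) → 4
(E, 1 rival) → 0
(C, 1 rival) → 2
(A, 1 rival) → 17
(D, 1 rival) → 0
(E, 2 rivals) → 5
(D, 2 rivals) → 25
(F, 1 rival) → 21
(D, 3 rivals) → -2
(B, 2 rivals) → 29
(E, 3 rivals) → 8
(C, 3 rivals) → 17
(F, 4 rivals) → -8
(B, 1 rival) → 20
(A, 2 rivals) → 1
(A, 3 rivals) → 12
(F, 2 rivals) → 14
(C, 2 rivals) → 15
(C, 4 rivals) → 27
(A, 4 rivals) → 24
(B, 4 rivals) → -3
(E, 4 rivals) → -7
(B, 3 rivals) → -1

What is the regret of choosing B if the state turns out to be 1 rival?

Best payoff under 1 rival is 21.
Regret = 21 − 20 = 1.

1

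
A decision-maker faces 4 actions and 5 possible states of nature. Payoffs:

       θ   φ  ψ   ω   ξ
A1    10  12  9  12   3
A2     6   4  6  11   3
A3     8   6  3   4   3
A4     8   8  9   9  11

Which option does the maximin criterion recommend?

A4

Row minima: A1=3, A2=3, A3=3, A4=8
Best worst-case = 8 → A4.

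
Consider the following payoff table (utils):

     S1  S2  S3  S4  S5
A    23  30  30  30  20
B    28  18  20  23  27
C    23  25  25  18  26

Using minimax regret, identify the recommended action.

A

Column bests: S1=28, S2=30, S3=30, S4=30, S5=27.
A regrets: 5, 0, 0, 0, 7 → max 7
B regrets: 0, 12, 10, 7, 0 → max 12
C regrets: 5, 5, 5, 12, 1 → max 12
Smallest max regret = 7 → A.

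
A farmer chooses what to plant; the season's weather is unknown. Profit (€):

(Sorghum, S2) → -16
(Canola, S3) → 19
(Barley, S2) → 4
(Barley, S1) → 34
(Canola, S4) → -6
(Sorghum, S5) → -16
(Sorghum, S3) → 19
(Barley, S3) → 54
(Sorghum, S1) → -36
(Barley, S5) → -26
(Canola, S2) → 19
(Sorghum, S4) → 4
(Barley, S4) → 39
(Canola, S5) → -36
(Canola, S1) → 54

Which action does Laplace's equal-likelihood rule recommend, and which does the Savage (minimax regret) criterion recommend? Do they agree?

Row averages: Barley=21, Sorghum=-9, Canola=10
Highest average = 21 → Barley.
Column bests: S1=54, S2=19, S3=54, S4=39, S5=-16.
Barley regrets: 20, 15, 0, 0, 10 → max 20
Sorghum regrets: 90, 35, 35, 35, 0 → max 90
Canola regrets: 0, 0, 35, 45, 20 → max 45
Smallest max regret = 20 → Barley.

laplace → Barley; minimax regret → Barley (agree)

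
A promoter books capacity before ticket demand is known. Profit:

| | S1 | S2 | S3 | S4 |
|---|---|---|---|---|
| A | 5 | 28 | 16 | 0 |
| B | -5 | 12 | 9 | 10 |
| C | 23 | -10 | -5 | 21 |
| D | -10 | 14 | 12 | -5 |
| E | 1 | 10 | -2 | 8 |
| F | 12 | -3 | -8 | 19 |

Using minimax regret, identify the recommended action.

Column bests: S1=23, S2=28, S3=16, S4=21.
A regrets: 18, 0, 0, 21 → max 21
B regrets: 28, 16, 7, 11 → max 28
C regrets: 0, 38, 21, 0 → max 38
D regrets: 33, 14, 4, 26 → max 33
E regrets: 22, 18, 18, 13 → max 22
F regrets: 11, 31, 24, 2 → max 31
Smallest max regret = 21 → A.

A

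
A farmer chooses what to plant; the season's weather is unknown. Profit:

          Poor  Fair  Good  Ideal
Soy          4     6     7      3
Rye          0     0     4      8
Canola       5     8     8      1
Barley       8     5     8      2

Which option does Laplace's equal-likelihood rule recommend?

Barley

Row averages: Soy=5, Rye=3, Canola=5.5, Barley=5.75
Highest average = 5.75 → Barley.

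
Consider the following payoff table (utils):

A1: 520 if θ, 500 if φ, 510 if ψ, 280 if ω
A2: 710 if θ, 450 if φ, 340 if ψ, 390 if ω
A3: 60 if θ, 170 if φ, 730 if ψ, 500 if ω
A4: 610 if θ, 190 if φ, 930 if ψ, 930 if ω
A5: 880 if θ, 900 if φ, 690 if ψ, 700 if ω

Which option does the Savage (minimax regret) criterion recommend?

Column bests: θ=880, φ=900, ψ=930, ω=930.
A1 regrets: 360, 400, 420, 650 → max 650
A2 regrets: 170, 450, 590, 540 → max 590
A3 regrets: 820, 730, 200, 430 → max 820
A4 regrets: 270, 710, 0, 0 → max 710
A5 regrets: 0, 0, 240, 230 → max 240
Smallest max regret = 240 → A5.

A5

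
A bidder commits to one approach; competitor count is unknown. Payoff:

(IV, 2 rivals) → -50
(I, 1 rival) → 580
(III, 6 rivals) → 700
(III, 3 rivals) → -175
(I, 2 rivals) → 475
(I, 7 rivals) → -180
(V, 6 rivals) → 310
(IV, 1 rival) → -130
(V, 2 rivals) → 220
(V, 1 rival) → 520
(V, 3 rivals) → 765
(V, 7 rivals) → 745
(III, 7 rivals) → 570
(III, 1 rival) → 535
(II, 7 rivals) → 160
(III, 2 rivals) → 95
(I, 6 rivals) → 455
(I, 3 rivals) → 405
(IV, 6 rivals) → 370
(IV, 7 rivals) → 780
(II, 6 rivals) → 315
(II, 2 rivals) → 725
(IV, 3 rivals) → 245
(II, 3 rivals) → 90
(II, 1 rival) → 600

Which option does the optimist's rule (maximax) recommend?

IV

Row maxima: I=580, II=725, III=700, IV=780, V=765
Best best-case = 780 → IV.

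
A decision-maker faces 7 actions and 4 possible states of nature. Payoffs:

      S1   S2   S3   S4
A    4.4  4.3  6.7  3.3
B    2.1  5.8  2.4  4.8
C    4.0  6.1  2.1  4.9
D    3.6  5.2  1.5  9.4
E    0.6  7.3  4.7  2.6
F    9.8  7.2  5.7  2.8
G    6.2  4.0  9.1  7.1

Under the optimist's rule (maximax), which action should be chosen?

Row maxima: A=6.7, B=5.8, C=6.1, D=9.4, E=7.3, F=9.8, G=9.1
Best best-case = 9.8 → F.

F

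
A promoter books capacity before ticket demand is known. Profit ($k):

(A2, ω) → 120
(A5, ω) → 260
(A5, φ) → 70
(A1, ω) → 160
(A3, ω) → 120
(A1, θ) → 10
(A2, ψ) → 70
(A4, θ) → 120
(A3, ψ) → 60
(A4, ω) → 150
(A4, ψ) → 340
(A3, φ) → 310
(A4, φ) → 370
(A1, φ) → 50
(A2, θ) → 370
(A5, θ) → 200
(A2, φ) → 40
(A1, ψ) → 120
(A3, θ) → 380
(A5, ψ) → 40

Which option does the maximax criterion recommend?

Row maxima: A1=160, A2=370, A3=380, A4=370, A5=260
Best best-case = 380 → A3.

A3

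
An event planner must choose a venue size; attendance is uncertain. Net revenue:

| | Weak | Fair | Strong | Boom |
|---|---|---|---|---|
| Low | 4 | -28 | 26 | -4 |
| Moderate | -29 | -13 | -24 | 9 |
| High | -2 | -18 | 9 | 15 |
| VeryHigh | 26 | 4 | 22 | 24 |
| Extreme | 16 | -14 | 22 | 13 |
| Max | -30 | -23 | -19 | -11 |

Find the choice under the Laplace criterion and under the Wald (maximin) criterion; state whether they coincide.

Row averages: Low=-0.5, Moderate=-14.25, High=1, VeryHigh=19, Extreme=9.25, Max=-20.75
Highest average = 19 → VeryHigh.
Row minima: Low=-28, Moderate=-29, High=-18, VeryHigh=4, Extreme=-14, Max=-30
Best worst-case = 4 → VeryHigh.

laplace → VeryHigh; maximin → VeryHigh (agree)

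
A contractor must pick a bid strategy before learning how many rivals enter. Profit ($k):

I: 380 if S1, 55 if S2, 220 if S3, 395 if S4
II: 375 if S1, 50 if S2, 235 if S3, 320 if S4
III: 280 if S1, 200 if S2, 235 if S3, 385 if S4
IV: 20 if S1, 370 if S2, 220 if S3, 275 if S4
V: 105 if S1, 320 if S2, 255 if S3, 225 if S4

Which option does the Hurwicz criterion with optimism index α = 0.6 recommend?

III

I: 0.6·395 + 0.4·55 = 259
II: 0.6·375 + 0.4·50 = 245
III: 0.6·385 + 0.4·200 = 311
IV: 0.6·370 + 0.4·20 = 230
V: 0.6·320 + 0.4·105 = 234
Highest Hurwicz score = 311 → III.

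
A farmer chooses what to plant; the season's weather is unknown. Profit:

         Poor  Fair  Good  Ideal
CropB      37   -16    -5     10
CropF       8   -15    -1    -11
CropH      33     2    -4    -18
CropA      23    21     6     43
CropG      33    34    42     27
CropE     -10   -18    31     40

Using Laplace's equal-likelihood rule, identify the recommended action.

CropG

Row averages: CropB=6.5, CropF=-4.75, CropH=3.25, CropA=23.25, CropG=34, CropE=10.75
Highest average = 34 → CropG.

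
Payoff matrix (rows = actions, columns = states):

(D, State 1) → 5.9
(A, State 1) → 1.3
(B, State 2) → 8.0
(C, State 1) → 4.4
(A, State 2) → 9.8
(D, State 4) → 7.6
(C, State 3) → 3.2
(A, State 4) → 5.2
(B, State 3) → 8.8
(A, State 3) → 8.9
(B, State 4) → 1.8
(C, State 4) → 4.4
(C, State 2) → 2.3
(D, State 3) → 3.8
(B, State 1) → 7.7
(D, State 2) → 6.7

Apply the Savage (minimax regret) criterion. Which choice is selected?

Column bests: State 1=7.7, State 2=9.8, State 3=8.9, State 4=7.6.
A regrets: 6.4, 0.0, 0.0, 2.4 → max 6.4
B regrets: 0.0, 1.8, 0.1, 5.8 → max 5.8
C regrets: 3.3, 7.5, 5.7, 3.2 → max 7.5
D regrets: 1.8, 3.1, 5.1, 0.0 → max 5.1
Smallest max regret = 5.1 → D.

D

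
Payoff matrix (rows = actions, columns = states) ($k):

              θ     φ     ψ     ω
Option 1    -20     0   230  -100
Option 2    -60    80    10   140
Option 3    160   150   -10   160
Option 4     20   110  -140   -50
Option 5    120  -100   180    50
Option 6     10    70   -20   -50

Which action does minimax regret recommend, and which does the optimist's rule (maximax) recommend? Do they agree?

Column bests: θ=160, φ=150, ψ=230, ω=160.
Option 1 regrets: 180, 150, 0, 260 → max 260
Option 2 regrets: 220, 70, 220, 20 → max 220
Option 3 regrets: 0, 0, 240, 0 → max 240
Option 4 regrets: 140, 40, 370, 210 → max 370
Option 5 regrets: 40, 250, 50, 110 → max 250
Option 6 regrets: 150, 80, 250, 210 → max 250
Smallest max regret = 220 → Option 2.
Row maxima: Option 1=230, Option 2=140, Option 3=160, Option 4=110, Option 5=180, Option 6=70
Best best-case = 230 → Option 1.

minimax regret → Option 2; maximax → Option 1 (disagree)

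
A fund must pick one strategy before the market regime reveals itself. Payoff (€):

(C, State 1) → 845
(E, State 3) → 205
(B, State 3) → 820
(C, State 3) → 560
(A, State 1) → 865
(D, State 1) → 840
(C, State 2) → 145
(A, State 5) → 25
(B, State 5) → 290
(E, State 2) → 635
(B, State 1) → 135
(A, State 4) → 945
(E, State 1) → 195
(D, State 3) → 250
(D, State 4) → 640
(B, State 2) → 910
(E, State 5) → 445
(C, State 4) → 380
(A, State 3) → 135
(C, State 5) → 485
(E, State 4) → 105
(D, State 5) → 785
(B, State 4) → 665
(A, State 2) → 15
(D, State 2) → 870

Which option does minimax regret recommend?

D

Column bests: State 1=865, State 2=910, State 3=820, State 4=945, State 5=785.
A regrets: 0, 895, 685, 0, 760 → max 895
B regrets: 730, 0, 0, 280, 495 → max 730
C regrets: 20, 765, 260, 565, 300 → max 765
D regrets: 25, 40, 570, 305, 0 → max 570
E regrets: 670, 275, 615, 840, 340 → max 840
Smallest max regret = 570 → D.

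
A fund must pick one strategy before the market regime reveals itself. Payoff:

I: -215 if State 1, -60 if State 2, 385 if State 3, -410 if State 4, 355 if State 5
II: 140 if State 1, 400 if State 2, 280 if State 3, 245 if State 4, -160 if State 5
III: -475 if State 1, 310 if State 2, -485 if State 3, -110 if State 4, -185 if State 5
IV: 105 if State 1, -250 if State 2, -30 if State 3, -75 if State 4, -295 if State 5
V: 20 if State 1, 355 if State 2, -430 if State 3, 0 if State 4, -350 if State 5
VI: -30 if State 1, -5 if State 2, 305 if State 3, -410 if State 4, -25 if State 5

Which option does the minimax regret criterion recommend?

II

Column bests: State 1=140, State 2=400, State 3=385, State 4=245, State 5=355.
I regrets: 355, 460, 0, 655, 0 → max 655
II regrets: 0, 0, 105, 0, 515 → max 515
III regrets: 615, 90, 870, 355, 540 → max 870
IV regrets: 35, 650, 415, 320, 650 → max 650
V regrets: 120, 45, 815, 245, 705 → max 815
VI regrets: 170, 405, 80, 655, 380 → max 655
Smallest max regret = 515 → II.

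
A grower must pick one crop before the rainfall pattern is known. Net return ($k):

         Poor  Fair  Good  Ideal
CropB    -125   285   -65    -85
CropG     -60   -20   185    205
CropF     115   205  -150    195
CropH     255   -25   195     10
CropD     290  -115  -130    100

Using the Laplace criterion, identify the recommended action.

Row averages: CropB=2.5, CropG=77.5, CropF=91.25, CropH=108.75, CropD=36.25
Highest average = 108.75 → CropH.

CropH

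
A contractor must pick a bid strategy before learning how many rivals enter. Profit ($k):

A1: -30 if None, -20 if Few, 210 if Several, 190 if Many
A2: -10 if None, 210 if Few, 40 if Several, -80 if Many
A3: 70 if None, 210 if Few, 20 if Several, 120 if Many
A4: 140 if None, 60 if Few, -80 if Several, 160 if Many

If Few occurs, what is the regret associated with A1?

230

Best payoff under Few is 210.
Regret = 210 − (-20) = 230.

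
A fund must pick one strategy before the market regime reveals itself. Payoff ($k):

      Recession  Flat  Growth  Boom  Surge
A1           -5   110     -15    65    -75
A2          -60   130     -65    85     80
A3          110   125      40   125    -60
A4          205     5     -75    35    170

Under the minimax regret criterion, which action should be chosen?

A4

Column bests: Recession=205, Flat=130, Growth=40, Boom=125, Surge=170.
A1 regrets: 210, 20, 55, 60, 245 → max 245
A2 regrets: 265, 0, 105, 40, 90 → max 265
A3 regrets: 95, 5, 0, 0, 230 → max 230
A4 regrets: 0, 125, 115, 90, 0 → max 125
Smallest max regret = 125 → A4.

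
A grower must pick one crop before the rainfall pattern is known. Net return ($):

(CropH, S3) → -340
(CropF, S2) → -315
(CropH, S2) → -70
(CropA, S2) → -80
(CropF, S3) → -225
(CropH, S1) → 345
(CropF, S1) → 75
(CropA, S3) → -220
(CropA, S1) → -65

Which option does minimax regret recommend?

CropH

Column bests: S1=345, S2=-70, S3=-220.
CropA regrets: 410, 10, 0 → max 410
CropH regrets: 0, 0, 120 → max 120
CropF regrets: 270, 245, 5 → max 270
Smallest max regret = 120 → CropH.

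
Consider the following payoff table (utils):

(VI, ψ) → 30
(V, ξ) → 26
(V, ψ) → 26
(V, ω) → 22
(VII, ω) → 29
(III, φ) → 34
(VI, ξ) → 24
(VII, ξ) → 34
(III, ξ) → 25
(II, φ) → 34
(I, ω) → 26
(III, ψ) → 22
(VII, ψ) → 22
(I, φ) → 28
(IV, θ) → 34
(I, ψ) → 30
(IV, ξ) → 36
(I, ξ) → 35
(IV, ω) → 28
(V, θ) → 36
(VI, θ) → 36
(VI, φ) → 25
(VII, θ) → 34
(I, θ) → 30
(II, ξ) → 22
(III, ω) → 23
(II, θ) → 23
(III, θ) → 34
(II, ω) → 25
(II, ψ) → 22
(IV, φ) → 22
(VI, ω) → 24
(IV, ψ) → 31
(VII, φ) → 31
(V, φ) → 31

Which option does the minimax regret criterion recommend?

I

Column bests: θ=36, φ=34, ψ=31, ω=29, ξ=36.
I regrets: 6, 6, 1, 3, 1 → max 6
II regrets: 13, 0, 9, 4, 14 → max 14
III regrets: 2, 0, 9, 6, 11 → max 11
IV regrets: 2, 12, 0, 1, 0 → max 12
V regrets: 0, 3, 5, 7, 10 → max 10
VI regrets: 0, 9, 1, 5, 12 → max 12
VII regrets: 2, 3, 9, 0, 2 → max 9
Smallest max regret = 6 → I.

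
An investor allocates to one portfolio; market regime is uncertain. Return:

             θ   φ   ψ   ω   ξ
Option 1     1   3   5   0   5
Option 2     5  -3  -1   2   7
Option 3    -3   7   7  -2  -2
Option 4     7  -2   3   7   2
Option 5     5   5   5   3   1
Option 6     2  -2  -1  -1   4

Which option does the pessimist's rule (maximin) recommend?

Option 5

Row minima: Option 1=0, Option 2=-3, Option 3=-3, Option 4=-2, Option 5=1, Option 6=-2
Best worst-case = 1 → Option 5.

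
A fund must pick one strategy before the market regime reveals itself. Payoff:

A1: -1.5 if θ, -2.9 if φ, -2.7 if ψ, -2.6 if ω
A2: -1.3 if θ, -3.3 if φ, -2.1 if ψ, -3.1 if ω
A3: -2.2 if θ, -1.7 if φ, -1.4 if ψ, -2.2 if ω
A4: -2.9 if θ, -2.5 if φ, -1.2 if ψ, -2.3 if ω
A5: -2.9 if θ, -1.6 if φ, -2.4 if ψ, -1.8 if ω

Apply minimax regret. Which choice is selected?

Column bests: θ=-1.3, φ=-1.6, ψ=-1.2, ω=-1.8.
A1 regrets: 0.2, 1.3, 1.5, 0.8 → max 1.5
A2 regrets: 0.0, 1.7, 0.9, 1.3 → max 1.7
A3 regrets: 0.9, 0.1, 0.2, 0.4 → max 0.9
A4 regrets: 1.6, 0.9, 0.0, 0.5 → max 1.6
A5 regrets: 1.6, 0.0, 1.2, 0.0 → max 1.6
Smallest max regret = 0.9 → A3.

A3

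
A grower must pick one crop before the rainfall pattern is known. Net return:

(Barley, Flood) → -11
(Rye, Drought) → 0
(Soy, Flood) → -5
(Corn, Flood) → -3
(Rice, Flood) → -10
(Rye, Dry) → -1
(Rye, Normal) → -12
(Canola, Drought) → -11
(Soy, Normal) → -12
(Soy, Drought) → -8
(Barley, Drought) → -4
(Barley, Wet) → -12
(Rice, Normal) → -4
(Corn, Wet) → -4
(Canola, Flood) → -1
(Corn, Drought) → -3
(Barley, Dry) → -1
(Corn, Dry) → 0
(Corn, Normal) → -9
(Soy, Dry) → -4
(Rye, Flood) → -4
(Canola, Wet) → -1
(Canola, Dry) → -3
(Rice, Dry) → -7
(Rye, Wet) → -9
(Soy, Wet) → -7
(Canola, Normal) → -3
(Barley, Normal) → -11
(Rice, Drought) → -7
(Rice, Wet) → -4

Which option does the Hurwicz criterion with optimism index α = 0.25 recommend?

Barley: 0.25·(-1) + 0.75·(-12) = -9.25
Rye: 0.25·0 + 0.75·(-12) = -9
Canola: 0.25·(-1) + 0.75·(-11) = -8.5
Soy: 0.25·(-4) + 0.75·(-12) = -10
Rice: 0.25·(-4) + 0.75·(-10) = -8.5
Corn: 0.25·0 + 0.75·(-9) = -6.75
Highest Hurwicz score = -6.75 → Corn.

Corn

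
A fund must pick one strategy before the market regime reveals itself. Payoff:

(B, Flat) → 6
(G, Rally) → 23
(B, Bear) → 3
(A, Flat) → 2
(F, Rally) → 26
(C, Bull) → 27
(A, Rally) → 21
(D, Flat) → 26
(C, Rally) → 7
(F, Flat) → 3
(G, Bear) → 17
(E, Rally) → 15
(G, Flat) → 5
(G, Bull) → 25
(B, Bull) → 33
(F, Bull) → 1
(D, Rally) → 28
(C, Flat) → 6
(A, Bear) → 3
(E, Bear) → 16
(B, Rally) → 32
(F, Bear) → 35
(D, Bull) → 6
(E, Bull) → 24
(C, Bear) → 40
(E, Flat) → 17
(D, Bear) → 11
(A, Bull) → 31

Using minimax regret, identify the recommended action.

Column bests: Bear=40, Flat=26, Bull=33, Rally=32.
A regrets: 37, 24, 2, 11 → max 37
B regrets: 37, 20, 0, 0 → max 37
C regrets: 0, 20, 6, 25 → max 25
D regrets: 29, 0, 27, 4 → max 29
E regrets: 24, 9, 9, 17 → max 24
F regrets: 5, 23, 32, 6 → max 32
G regrets: 23, 21, 8, 9 → max 23
Smallest max regret = 23 → G.

G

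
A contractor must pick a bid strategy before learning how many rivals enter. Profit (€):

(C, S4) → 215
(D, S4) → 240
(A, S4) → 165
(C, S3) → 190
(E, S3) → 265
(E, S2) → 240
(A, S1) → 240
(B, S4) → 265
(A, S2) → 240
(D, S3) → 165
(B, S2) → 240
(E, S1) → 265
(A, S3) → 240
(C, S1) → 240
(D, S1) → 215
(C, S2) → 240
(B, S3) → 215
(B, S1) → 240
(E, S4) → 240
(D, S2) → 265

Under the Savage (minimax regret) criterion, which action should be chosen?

Column bests: S1=265, S2=265, S3=265, S4=265.
A regrets: 25, 25, 25, 100 → max 100
B regrets: 25, 25, 50, 0 → max 50
C regrets: 25, 25, 75, 50 → max 75
D regrets: 50, 0, 100, 25 → max 100
E regrets: 0, 25, 0, 25 → max 25
Smallest max regret = 25 → E.

E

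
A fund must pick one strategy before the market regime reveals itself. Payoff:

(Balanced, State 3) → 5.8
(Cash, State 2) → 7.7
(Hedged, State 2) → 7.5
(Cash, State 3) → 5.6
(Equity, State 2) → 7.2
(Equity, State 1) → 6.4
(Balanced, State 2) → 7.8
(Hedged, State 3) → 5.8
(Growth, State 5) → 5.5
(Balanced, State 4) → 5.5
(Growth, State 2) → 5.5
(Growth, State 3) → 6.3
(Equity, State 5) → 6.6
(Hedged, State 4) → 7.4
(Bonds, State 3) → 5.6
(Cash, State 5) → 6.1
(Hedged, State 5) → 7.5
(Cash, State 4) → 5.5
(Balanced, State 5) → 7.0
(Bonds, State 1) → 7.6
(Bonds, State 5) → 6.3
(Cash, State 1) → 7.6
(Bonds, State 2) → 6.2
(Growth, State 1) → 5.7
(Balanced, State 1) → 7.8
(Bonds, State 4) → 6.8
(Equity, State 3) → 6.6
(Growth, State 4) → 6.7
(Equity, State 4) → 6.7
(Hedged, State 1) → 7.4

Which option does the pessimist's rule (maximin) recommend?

Row minima: Hedged=5.8, Equity=6.4, Cash=5.5, Growth=5.5, Bonds=5.6, Balanced=5.5
Best worst-case = 6.4 → Equity.

Equity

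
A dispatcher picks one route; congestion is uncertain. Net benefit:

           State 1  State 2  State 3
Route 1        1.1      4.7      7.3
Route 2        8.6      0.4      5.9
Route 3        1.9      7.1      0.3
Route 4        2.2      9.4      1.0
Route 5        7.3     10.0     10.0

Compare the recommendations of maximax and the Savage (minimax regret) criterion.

maximax → Route 5; minimax regret → Route 5 (agree)

Row maxima: Route 1=7.3, Route 2=8.6, Route 3=7.1, Route 4=9.4, Route 5=10.0
Best best-case = 10.0 → Route 5.
Column bests: State 1=8.6, State 2=10.0, State 3=10.0.
Route 1 regrets: 7.5, 5.3, 2.7 → max 7.5
Route 2 regrets: 0.0, 9.6, 4.1 → max 9.6
Route 3 regrets: 6.7, 2.9, 9.7 → max 9.7
Route 4 regrets: 6.4, 0.6, 9.0 → max 9.0
Route 5 regrets: 1.3, 0.0, 0.0 → max 1.3
Smallest max regret = 1.3 → Route 5.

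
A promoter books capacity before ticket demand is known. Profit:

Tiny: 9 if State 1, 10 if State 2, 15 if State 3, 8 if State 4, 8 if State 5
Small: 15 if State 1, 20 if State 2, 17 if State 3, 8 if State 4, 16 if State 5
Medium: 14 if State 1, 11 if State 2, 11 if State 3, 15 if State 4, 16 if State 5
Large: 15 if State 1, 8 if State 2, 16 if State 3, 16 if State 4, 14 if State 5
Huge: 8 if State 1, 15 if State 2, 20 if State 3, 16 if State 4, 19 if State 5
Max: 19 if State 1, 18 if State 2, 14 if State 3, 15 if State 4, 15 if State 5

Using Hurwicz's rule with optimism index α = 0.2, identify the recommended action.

Max

Tiny: 0.2·15 + 0.8·8 = 9.4
Small: 0.2·20 + 0.8·8 = 10.4
Medium: 0.2·16 + 0.8·11 = 12
Large: 0.2·16 + 0.8·8 = 9.6
Huge: 0.2·20 + 0.8·8 = 10.4
Max: 0.2·19 + 0.8·14 = 15
Highest Hurwicz score = 15 → Max.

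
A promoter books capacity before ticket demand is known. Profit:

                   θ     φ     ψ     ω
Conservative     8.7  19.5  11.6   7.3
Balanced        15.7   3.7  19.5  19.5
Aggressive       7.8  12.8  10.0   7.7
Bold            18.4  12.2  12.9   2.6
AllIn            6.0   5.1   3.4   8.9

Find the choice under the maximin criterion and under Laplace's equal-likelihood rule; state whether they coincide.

maximin → Aggressive; laplace → Balanced (disagree)

Row minima: Conservative=7.3, Balanced=3.7, Aggressive=7.7, Bold=2.6, AllIn=3.4
Best worst-case = 7.7 → Aggressive.
Row averages: Conservative=11.775, Balanced=14.6, Aggressive=9.575, Bold=11.525, AllIn=5.85
Highest average = 14.6 → Balanced.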